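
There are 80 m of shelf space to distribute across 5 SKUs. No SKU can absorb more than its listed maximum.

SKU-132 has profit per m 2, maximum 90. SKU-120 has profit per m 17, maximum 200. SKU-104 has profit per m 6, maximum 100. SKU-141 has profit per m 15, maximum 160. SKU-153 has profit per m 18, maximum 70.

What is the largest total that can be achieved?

Highest profit per m first: SKU-153 18 > SKU-120 17 > SKU-141 15 > SKU-104 6 > SKU-132 2.
SKU-153 takes 70 to reach its cap of 70 → 10 left.
Only 10 left; SKU-120 takes them to reach 10.
Total = 17×10 + 18×70 = 1430.

1430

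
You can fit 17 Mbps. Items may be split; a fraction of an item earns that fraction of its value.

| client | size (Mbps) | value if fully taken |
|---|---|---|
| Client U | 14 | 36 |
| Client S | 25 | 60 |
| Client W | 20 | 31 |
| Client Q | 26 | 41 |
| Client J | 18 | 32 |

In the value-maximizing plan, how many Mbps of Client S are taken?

Rank by value-to-size ratio: Client U 36/14≈2.57, Client S 60/25≈2.4, Client J 32/18≈1.78, Client Q 41/26≈1.58, Client W 31/20≈1.55.
All 14 Mbps of Client U fit (value 36) → 3 remain.
3 Mbps left: a 3/25 share of Client S gives 60×3/25 = 7.2.

3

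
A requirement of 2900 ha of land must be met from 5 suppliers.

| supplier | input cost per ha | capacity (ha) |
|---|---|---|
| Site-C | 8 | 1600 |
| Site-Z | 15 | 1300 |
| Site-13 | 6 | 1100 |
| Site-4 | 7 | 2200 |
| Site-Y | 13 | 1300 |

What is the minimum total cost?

Use suppliers in increasing cost order.
Take 1100 from Site-13 at 6 ; need 1800 more.
Take 1800 from Site-4 at 7 to finish.
Site-C, Site-Y, Site-Z: unused.
Cost = 1100×6 + 1800×7 = 19200.

19200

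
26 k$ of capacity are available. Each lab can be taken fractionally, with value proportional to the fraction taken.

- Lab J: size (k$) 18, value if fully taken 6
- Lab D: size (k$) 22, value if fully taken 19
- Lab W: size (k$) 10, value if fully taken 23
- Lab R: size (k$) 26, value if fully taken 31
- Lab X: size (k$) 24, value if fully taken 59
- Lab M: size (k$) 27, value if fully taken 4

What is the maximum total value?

63.6

Rank by value-to-size ratio: Lab X 59/24≈2.46, Lab W 23/10≈2.3, Lab R 31/26≈1.19, Lab D 19/22≈0.864, Lab J 6/18≈0.333, Lab M 4/27≈0.148.
Take all of Lab X (24 k$, value 59) → 2 k$ left.
Fill the last 2 k$ with part of Lab W: 2/10 of it earns 4.6.
Total value = 63.6.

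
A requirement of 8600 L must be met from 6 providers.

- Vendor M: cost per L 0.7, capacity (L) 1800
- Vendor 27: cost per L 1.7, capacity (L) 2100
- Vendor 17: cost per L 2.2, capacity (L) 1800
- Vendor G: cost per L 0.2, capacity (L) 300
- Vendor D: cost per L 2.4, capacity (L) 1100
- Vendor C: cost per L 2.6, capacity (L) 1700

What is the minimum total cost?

Fill from the cheapest provider first.
Vendor G at 0.2: take all 300 L ; 8300 still needed.
Vendor M (0.7): use full 1800 ; 6500 L to go.
Vendor 27 (1.7): use full 2100 ; 4400 L to go.
Vendor 17 at 2.2: take all 1800 L ; 2600 still needed.
Take 1100 from Vendor D at 2.4 ; need 1500 more.
Vendor C at 2.6: take 1500 of its 1700 ; requirement met.
Cost = 300×0.2 + 1800×0.7 + 2100×1.7 + 1800×2.2 + 1100×2.4 + 1500×2.6 = 15390.

15390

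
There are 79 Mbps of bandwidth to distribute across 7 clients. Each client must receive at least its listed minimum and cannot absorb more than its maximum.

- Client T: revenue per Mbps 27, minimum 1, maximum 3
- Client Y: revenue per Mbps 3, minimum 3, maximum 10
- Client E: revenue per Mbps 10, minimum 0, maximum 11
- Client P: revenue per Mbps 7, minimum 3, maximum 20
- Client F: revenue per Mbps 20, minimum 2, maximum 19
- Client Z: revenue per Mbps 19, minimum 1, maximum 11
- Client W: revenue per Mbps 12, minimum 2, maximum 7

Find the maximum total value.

Meeting every minimum uses 1+3+0+3+2+1+2 = 12 Mbps, leaving 67.
Rank by revenue per Mbps: Client T 27 > Client F 20 > Client Z 19 > Client W 12 > Client E 10 > Client P 7 > Client Y 3.
Client T takes 2 more to reach its cap of 3 — 65 left.
Give Client F 17 more to hit its cap of 19 — 48 left.
Client Z: +10 to 11 (cap) — 38 left.
Give Client W 5 more to hit its cap of 7 — 33 left.
Give Client E 11 more to hit its cap of 11 — 22 left.
Client P takes 17 more to reach its cap of 20 — 5 left.
Client Y: +5 (room for 7) → 8. Pool exhausted.
Total = 27×3 + 3×8 + 10×11 + 7×20 + 20×19 + 19×11 + 12×7 = 1028.

1028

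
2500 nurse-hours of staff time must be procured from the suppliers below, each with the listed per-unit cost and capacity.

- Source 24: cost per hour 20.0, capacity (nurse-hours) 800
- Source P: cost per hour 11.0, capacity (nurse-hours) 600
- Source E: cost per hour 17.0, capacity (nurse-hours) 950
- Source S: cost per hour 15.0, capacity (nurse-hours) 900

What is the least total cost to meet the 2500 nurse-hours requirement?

37250

Use suppliers in increasing cost order.
Take 600 from Source P at 11.0 ; need 1900 more.
Take 900 from Source S at 15.0 ; need 1000 more.
Take 950 from Source E at 17.0 ; need 50 more.
Take 50 from Source 24 at 20.0 to finish.
Cost = 600×11.0 + 900×15.0 + 950×17.0 + 50×20.0 = 37250.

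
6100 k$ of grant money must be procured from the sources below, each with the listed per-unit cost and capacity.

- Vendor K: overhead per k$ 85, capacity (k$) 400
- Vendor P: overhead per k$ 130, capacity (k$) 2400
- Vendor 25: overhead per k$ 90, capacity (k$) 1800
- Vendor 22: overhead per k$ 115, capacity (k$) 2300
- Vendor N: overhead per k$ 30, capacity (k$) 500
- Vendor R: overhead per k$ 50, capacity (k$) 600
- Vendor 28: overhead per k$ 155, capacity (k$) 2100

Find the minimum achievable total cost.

570500

Cheapest first:
Vendor N at 30: take all 500 k$ → 5600 still needed.
Take 600 from Vendor R at 50 → need 5000 more.
Take 400 from Vendor K at 85 → need 4600 more.
Take 1800 from Vendor 25 at 90 → need 2800 more.
Vendor 22 at 115: take all 2300 k$ → 500 still needed.
Vendor P at 130: take 500 of its 2400 → requirement met.
Vendor 28: unused.
Cost = 500×30 + 600×50 + 400×85 + 1800×90 + 2300×115 + 500×130 = 570500.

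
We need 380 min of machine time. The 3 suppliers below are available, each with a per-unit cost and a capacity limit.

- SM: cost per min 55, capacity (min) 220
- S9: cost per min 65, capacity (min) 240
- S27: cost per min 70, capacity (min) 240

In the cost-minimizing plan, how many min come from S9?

Use suppliers in increasing cost order.
Take 220 from SM at 55 — need 160 more.
S9 at 65: take 160 of its 240 — requirement met.
S27: unused.

160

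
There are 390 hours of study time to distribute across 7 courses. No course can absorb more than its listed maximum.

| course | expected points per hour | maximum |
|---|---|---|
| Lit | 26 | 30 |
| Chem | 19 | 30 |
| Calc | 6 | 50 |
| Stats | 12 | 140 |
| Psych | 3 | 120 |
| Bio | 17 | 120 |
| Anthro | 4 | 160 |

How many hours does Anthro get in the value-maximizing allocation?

Rank by expected points per hour: Lit 26 > Chem 19 > Bio 17 > Stats 12 > Calc 6 > Anthro 4 > Psych 3.
Lit takes 30 to reach its cap of 30 → 360 left.
Chem takes 30 to reach its cap of 30 → 330 left.
Bio: +120 to 120 (cap) → 210 left.
Stats takes 140 to reach its cap of 140 → 70 left.
Calc takes 50 to reach its cap of 50 → 20 left.
Anthro: +20 (room for 160) → 20. Pool exhausted.

20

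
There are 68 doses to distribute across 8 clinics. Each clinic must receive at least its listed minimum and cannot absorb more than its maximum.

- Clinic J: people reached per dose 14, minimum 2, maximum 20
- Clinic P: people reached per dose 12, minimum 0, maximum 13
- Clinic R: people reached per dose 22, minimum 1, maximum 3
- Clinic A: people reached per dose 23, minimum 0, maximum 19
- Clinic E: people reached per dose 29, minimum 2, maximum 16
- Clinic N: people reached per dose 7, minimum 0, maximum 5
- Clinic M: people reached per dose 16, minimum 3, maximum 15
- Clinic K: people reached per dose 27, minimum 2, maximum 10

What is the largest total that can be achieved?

1547

Meeting every minimum uses 2+0+1+0+2+0+3+2 = 10 doses, leaving 58.
Order the clinics by people reached per dose: Clinic E 29 > Clinic K 27 > Clinic A 23 > Clinic R 22 > Clinic M 16 > Clinic J 14 > Clinic P 12 > Clinic N 7.
Give Clinic E 14 more to hit its cap of 16 ; 44 left.
Clinic K: +8 to 10 (cap) ; 36 left.
Give Clinic A 19 more to hit its cap of 19 ; 17 left.
Clinic R takes 2 more to reach its cap of 3 ; 15 left.
Give Clinic M 12 more to hit its cap of 15 ; 3 left.
Clinic J has room for 18 more but only 3 remain, so it gets 5.
Total = 14×5 + 22×3 + 23×19 + 29×16 + 16×15 + 27×10 = 1547.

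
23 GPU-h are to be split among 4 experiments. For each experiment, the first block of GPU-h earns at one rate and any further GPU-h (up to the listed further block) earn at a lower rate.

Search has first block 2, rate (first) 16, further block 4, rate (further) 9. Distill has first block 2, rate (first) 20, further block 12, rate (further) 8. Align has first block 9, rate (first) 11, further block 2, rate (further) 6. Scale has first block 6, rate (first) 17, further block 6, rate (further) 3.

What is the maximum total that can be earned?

309

Order all 8 blocks by rate: Distill/first 20 > Scale/first 17 > Search/first 16 > Align/first 11 > Search/second 9 > Distill/second 8 > Align/second 6 > Scale/second 3.
Distill first at 20: fill all 2 — 21 left.
Scale first at 17: fill all 6 — 15 left.
Search/first (16): +2 — 13 left.
Fill Align first block (9 at 11) — 4 left.
Search/second (9): +4 — 0 left.
Total = 20×2 + 17×6 + 16×2 + 11×9 + 9×4 = 309.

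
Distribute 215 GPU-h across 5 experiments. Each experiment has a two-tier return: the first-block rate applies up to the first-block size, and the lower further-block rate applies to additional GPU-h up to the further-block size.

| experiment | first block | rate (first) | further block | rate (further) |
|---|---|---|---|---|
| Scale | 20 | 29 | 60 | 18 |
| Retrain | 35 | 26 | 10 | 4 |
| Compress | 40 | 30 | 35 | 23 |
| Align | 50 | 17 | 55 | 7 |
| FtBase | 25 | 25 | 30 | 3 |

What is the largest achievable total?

Rank every tier by rate: Compress/T1 30 > Scale/T1 29 > Retrain/T1 26 > FtBase/T1 25 > Compress/T2 23 > Scale/T2 18 > Align/T1 17 > Align/T2 7 > Retrain/T2 4 > FtBase/T2 3.
Compress T1 at 30: fill all 40 — 175 left.
Fill Scale T1 block (20 at 29) — 155 left.
Retrain/T1 (26): +35 — 120 left.
FtBase/T1 (25): +25 — 95 left.
Compress T2 at 23: fill all 35 — 60 left.
Scale/T2 (18): +60 — 0 left.
Total = 30×40 + 29×20 + 26×35 + 25×25 + 23×35 + 18×60 = 5200.

5200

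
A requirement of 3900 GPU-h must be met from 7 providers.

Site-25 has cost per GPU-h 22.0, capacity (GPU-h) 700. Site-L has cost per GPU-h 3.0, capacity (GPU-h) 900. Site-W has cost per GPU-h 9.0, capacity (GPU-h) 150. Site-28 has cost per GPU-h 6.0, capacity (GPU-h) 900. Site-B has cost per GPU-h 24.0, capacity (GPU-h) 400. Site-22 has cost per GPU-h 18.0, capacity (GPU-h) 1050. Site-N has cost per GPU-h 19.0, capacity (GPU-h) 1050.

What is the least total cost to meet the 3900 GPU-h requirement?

Cheapest first:
Site-L (3.0): use full 900 ; 3000 GPU-h to go.
Site-28 (6.0): use full 900 ; 2100 GPU-h to go.
Site-W (9.0): use full 150 ; 1950 GPU-h to go.
Site-22 (18.0): use full 1050 ; 900 GPU-h to go.
Take 900 from Site-N at 19.0 to finish.
Site-25, Site-B: unused.
Cost = 900×3.0 + 900×6.0 + 150×9.0 + 1050×18.0 + 900×19.0 = 45450.

45450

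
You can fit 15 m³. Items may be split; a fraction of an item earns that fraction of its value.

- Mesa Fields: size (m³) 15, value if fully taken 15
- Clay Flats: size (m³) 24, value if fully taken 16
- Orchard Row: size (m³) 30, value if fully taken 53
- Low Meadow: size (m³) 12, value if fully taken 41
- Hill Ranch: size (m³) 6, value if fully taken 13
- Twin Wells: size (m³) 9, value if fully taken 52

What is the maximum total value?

72.5

Sort by value density: Twin Wells 52/9≈5.78, Low Meadow 41/12≈3.42, Hill Ranch 13/6≈2.17, Orchard Row 53/30≈1.77, Mesa Fields 15/15≈1, Clay Flats 16/24≈0.667.
All 9 m³ of Twin Wells fit (value 52) → 6 remain.
Fill the last 6 m³ with part of Low Meadow: 6/12 of it earns 20.5.
Total value = 72.5.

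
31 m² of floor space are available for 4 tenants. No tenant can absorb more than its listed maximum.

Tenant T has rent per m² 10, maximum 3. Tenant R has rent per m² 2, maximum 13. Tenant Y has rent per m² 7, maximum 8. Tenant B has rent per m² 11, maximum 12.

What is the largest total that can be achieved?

234

Highest rent per m² first: Tenant B 11 > Tenant T 10 > Tenant Y 7 > Tenant R 2.
Tenant B takes 12 to reach its cap of 12 — 19 left.
Tenant T takes 3 to reach its cap of 3 — 16 left.
Tenant Y takes 8 to reach its cap of 8 — 8 left.
Only 8 left; Tenant R takes them to reach 8.
Total = 10×3 + 2×8 + 7×8 + 11×12 = 234.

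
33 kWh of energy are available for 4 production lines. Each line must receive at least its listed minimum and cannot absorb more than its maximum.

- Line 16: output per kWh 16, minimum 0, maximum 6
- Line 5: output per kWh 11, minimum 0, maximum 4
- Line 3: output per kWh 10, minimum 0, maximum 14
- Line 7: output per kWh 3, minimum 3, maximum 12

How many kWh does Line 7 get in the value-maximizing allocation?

Meeting every minimum uses 0+0+0+3 = 3 kWh, leaving 30.
Order the production lines by output per kWh: Line 16 16 > Line 5 11 > Line 3 10 > Line 7 3.
Give Line 16 6 more to hit its cap of 6 — 24 left.
Line 5: +4 to 4 (cap) — 20 left.
Give Line 3 14 more to hit its cap of 14 — 6 left.
Line 7: +6 (room for 9) → 9. Pool exhausted.

9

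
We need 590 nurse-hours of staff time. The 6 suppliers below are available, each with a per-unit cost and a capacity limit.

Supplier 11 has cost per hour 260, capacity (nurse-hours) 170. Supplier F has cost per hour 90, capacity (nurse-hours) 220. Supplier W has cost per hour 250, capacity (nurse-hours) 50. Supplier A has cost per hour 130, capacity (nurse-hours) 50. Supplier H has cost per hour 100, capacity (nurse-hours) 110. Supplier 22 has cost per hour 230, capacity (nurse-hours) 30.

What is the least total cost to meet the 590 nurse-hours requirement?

Fill from the cheapest supplier first.
Supplier F (90): use full 220 ; 370 nurse-hours to go.
Take 110 from Supplier H at 100 ; need 260 more.
Supplier A (130): use full 50 ; 210 nurse-hours to go.
Supplier 22 at 230: take all 30 nurse-hours ; 180 still needed.
Supplier W (250): use full 50 ; 130 nurse-hours to go.
Take 130 from Supplier 11 at 260 to finish.
Cost = 220×90 + 110×100 + 50×130 + 30×230 + 50×250 + 130×260 = 90500.

90500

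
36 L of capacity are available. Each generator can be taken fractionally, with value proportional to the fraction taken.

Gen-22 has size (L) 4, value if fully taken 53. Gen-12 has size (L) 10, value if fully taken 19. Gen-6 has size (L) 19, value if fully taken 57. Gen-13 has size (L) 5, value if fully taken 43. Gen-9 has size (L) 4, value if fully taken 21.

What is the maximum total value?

Best value per unit of size first: Gen-22 53/4≈13.2, Gen-13 43/5≈8.6, Gen-9 21/4≈5.25, Gen-6 57/19≈3, Gen-12 19/10≈1.9.
Take all of Gen-22 (4 L, value 53) → 32 L left.
Take all of Gen-13 (5 L, value 43) → 27 L left.
All 4 L of Gen-9 fit (value 21) → 23 remain.
All 19 L of Gen-6 fit (value 57) → 4 remain.
4 L left: a 4/10 share of Gen-12 gives 19×4/10 = 7.6.
Total value = 181.6.

181.6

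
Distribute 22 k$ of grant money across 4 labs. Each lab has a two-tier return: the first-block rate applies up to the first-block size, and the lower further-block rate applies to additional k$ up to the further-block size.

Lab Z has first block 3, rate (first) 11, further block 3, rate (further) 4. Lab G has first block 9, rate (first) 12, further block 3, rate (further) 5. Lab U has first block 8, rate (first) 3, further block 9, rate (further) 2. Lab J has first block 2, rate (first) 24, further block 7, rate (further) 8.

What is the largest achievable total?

Order all 8 blocks by rate: Lab J/first 24 > Lab G/first 12 > Lab Z/first 11 > Lab J/second 8 > Lab G/second 5 > Lab Z/second 4 > Lab U/first 3 > Lab U/second 2.
Fill Lab J first block (2 at 24) → 20 left.
Lab G first at 12: fill all 9 → 11 left.
Lab Z/first (11): +3 → 8 left.
Lab J second at 8: fill all 7 → 1 left.
1 remain; put them into Lab G second at 5.
Total = 24×2 + 12×9 + 11×3 + 8×7 + 5×1 = 250.

250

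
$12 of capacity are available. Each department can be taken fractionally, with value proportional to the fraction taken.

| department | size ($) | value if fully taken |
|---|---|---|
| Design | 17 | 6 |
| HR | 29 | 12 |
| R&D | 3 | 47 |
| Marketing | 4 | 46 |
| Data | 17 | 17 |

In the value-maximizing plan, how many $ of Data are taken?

5

Best value per unit of size first: R&D 47/3≈15.7, Marketing 46/4≈11.5, Data 17/17≈1, HR 12/29≈0.414, Design 6/17≈0.353.
Take all of R&D (3 $, value 47) → 9 $ left.
Marketing: take in full, 4 $ for value 46 → 5 left.
Only 5 $ remain; take 5/17 of Data for value 17×5/17 = 5.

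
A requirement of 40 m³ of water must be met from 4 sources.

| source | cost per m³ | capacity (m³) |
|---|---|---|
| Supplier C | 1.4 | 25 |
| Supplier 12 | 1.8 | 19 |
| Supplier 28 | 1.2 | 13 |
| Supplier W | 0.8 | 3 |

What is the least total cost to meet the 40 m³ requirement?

Use sources in increasing cost order.
Supplier W at 0.8: take all 3 m³ → 37 still needed.
Take 13 from Supplier 28 at 1.2 → need 24 more.
Supplier C (1.4): take the remaining 24 → done.
Supplier 12: unused.
Cost = 3×0.8 + 13×1.2 + 24×1.4 = 51.6.

51.6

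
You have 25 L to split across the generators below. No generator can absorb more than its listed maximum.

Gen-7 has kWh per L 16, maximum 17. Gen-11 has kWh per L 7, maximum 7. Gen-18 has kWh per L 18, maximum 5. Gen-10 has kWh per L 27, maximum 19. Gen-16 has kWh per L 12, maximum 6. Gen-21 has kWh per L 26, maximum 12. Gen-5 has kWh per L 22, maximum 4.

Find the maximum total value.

669

Highest kWh per L first: Gen-10 27 > Gen-21 26 > Gen-5 22 > Gen-18 18 > Gen-7 16 > Gen-16 12 > Gen-11 7.
Gen-10 takes 19 to reach its cap of 19 ; 6 left.
Gen-21: +6 (room for 12) → 6. Pool exhausted.
Total = 27×19 + 26×6 = 669.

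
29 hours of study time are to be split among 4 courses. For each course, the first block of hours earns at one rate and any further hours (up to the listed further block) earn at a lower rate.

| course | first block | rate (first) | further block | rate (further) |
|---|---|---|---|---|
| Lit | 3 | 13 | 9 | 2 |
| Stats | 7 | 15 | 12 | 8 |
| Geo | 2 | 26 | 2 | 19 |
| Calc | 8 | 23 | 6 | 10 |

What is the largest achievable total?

Treat each block as its own option and order by rate: Geo/first 26 > Calc/first 23 > Geo/second 19 > Stats/first 15 > Lit/first 13 > Calc/second 10 > Stats/second 8 > Lit/second 2.
Geo/first (26): +2 → 27 left.
Calc first at 23: fill all 8 → 19 left.
Geo second at 19: fill all 2 → 17 left.
Fill Stats first block (7 at 15) → 10 left.
Lit first at 13: fill all 3 → 7 left.
Calc/second (10): +6 → 1 left.
1 remain; put them into Stats second at 8.
Total = 26×2 + 23×8 + 19×2 + 15×7 + 13×3 + 10×6 + 8×1 = 486.

486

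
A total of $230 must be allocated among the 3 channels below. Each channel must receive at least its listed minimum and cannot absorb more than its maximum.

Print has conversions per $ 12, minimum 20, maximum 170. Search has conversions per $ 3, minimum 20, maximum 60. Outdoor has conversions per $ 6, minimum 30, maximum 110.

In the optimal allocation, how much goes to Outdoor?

40

Meeting every minimum uses 20+20+30 = 70 $, leaving 160.
Order the channels by conversions per $: Print 12 > Outdoor 6 > Search 3.
Print takes 150 more to reach its cap of 170 — 10 left.
Outdoor has room for 80 more but only 10 remain, so it gets 40.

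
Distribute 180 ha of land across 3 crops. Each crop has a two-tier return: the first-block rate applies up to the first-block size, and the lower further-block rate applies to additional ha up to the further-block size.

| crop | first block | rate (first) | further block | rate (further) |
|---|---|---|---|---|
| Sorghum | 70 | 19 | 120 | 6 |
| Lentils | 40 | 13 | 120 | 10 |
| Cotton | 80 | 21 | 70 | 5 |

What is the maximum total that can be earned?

3400

Rank every tier by rate: Cotton/first 21 > Sorghum/first 19 > Lentils/first 13 > Lentils/second 10 > Sorghum/second 6 > Cotton/second 5.
Fill Cotton first block (80 at 21) — 100 left.
Sorghum first at 19: fill all 70 — 30 left.
Lentils/first: +30 of 40 at 13; pool empty.
Total = 21×80 + 19×70 + 13×30 = 3400.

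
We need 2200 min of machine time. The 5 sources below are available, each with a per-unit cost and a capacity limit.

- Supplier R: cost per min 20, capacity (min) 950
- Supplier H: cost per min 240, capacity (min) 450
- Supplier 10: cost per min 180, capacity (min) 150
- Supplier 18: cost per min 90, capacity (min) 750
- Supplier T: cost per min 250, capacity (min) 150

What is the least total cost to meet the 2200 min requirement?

197500

Cheapest first:
Take 950 from Supplier R at 20 — need 1250 more.
Supplier 18 at 90: take all 750 min — 500 still needed.
Supplier 10 at 180: take all 150 min — 350 still needed.
Supplier H (240): take the remaining 350 — done.
Supplier T: unused.
Cost = 950×20 + 750×90 + 150×180 + 350×240 = 197500.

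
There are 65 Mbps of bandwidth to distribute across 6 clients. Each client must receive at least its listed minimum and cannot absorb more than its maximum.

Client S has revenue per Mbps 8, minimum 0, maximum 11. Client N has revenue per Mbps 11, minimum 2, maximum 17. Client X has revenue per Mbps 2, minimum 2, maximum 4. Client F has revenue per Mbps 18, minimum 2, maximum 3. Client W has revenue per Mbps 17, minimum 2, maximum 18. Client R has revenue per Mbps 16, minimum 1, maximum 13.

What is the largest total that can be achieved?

Meeting every minimum uses 0+2+2+2+2+1 = 9 Mbps, leaving 56.
Rank by revenue per Mbps: Client F 18 > Client W 17 > Client R 16 > Client N 11 > Client S 8 > Client X 2.
Client F takes 1 more to reach its cap of 3 ; 55 left.
Give Client W 16 more to hit its cap of 18 ; 39 left.
Client R: +12 to 13 (cap) ; 27 left.
Client N takes 15 more to reach its cap of 17 ; 12 left.
Give Client S 11 more to hit its cap of 11 ; 1 left.
Client X has room for 2 more but only 1 remain, so it gets 3.
Total = 8×11 + 11×17 + 2×3 + 18×3 + 17×18 + 16×13 = 849.

849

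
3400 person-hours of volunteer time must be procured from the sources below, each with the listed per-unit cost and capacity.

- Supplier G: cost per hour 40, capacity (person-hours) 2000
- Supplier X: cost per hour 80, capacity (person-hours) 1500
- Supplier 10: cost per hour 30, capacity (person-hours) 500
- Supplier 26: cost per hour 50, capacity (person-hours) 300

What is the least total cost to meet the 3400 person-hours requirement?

Cheapest first:
Take 500 from Supplier 10 at 30 — need 2900 more.
Supplier G at 40: take all 2000 person-hours — 900 still needed.
Supplier 26 at 50: take all 300 person-hours — 600 still needed.
Supplier X at 80: take 600 of its 1500 — requirement met.
Cost = 500×30 + 2000×40 + 300×50 + 600×80 = 158000.

158000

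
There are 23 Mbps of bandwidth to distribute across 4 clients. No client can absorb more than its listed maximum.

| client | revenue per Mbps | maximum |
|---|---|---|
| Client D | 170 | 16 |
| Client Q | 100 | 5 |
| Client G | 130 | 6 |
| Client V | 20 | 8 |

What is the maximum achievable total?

Highest revenue per Mbps first: Client D 170 > Client G 130 > Client Q 100 > Client V 20.
Client D takes 16 to reach its cap of 16 ; 7 left.
Give Client G 6 to hit its cap of 6 ; 1 left.
Only 1 left; Client Q takes them to reach 1.
Total = 170×16 + 100×1 + 130×6 = 3600.

3600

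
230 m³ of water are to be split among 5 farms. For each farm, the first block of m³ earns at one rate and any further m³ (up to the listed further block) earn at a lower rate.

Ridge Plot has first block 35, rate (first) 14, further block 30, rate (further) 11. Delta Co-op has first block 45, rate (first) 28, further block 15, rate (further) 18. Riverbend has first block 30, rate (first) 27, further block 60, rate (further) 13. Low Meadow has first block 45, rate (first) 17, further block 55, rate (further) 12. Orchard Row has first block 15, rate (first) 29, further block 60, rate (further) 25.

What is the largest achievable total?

5320

Rank every tier by rate: Orchard Row/first 29 > Delta Co-op/first 28 > Riverbend/first 27 > Orchard Row/second 25 > Delta Co-op/second 18 > Low Meadow/first 17 > Ridge Plot/first 14 > Riverbend/second 13 > Low Meadow/second 12 > Ridge Plot/second 11.
Orchard Row/first (29): +15 → 215 left.
Fill Delta Co-op first block (45 at 28) → 170 left.
Fill Riverbend first block (30 at 27) → 140 left.
Orchard Row/second (25): +60 → 80 left.
Fill Delta Co-op second block (15 at 18) → 65 left.
Low Meadow first at 17: fill all 45 → 20 left.
Ridge Plot first at 14: only 20 left, fill 20.
Total = 29×15 + 28×45 + 27×30 + 25×60 + 18×15 + 17×45 + 14×20 = 5320.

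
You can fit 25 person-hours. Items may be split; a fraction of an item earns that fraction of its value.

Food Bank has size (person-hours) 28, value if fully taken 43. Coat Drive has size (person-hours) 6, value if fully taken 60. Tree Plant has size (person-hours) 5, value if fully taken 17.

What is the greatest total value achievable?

98.5

Best value per unit of size first: Coat Drive 60/6≈10, Tree Plant 17/5≈3.4, Food Bank 43/28≈1.54.
Coat Drive: take in full, 6 person-hours for value 60 — 19 left.
Tree Plant: take in full, 5 person-hours for value 17 — 14 left.
Only 14 person-hours remain; take 14/28 of Food Bank for value 43×14/28 = 21.5.
Total value = 98.5.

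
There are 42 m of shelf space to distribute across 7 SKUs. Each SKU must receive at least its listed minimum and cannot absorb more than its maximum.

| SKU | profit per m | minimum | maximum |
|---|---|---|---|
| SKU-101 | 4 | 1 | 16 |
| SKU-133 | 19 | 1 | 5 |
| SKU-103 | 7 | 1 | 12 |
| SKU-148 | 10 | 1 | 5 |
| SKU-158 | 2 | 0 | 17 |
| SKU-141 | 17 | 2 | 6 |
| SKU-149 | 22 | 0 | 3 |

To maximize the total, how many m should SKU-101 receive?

Meeting every minimum uses 1+1+1+1+0+2+0 = 6 m, leaving 36.
Highest profit per m first: SKU-149 22 > SKU-133 19 > SKU-141 17 > SKU-148 10 > SKU-103 7 > SKU-101 4 > SKU-158 2.
SKU-149: +3 to 3 (cap) ; 33 left.
Give SKU-133 4 more to hit its cap of 5 ; 29 left.
Give SKU-141 4 more to hit its cap of 6 ; 25 left.
Give SKU-148 4 more to hit its cap of 5 ; 21 left.
SKU-103 takes 11 more to reach its cap of 12 ; 10 left.
SKU-101 has room for 15 more but only 10 remain, so it gets 11.

11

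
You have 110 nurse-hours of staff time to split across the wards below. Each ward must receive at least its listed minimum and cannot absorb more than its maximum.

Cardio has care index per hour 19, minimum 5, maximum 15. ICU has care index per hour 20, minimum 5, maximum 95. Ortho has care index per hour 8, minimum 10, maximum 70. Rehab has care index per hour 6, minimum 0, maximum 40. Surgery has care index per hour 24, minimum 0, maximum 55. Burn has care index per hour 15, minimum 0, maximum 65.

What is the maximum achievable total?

2295

Meeting every minimum uses 5+5+10+0+0+0 = 20 nurse-hours, leaving 90.
Rank by care index per hour: Surgery 24 > ICU 20 > Cardio 19 > Burn 15 > Ortho 8 > Rehab 6.
Surgery takes 55 more to reach its cap of 55 ; 35 left.
Only 35 left; ICU takes them to reach 40.
Total = 19×5 + 20×40 + 8×10 + 24×55 = 2295.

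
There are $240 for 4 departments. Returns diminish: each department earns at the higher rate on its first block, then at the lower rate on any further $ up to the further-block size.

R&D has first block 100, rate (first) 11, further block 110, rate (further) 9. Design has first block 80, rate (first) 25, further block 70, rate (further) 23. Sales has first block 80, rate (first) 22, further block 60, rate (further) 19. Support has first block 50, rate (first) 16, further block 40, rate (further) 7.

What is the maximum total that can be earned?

5560

Order all 8 blocks by rate: Design/T1 25 > Design/T2 23 > Sales/T1 22 > Sales/T2 19 > Support/T1 16 > R&D/T1 11 > R&D/T2 9 > Support/T2 7.
Fill Design T1 block (80 at 25) → 160 left.
Design T2 at 23: fill all 70 → 90 left.
Fill Sales T1 block (80 at 22) → 10 left.
10 remain; put them into Sales T2 at 19.
Total = 25×80 + 23×70 + 22×80 + 19×10 = 5560.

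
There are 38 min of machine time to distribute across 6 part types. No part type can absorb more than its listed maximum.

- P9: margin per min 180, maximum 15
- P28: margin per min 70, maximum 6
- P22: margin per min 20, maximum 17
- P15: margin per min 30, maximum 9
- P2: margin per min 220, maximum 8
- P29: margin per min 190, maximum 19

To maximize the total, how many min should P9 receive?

11

Rank by margin per min: P2 220 > P29 190 > P9 180 > P28 70 > P15 30 > P22 20.
P2: +8 to 8 (cap) → 30 left.
P29: +19 to 19 (cap) → 11 left.
P9 has room for 15 but only 11 remain, so it gets 11.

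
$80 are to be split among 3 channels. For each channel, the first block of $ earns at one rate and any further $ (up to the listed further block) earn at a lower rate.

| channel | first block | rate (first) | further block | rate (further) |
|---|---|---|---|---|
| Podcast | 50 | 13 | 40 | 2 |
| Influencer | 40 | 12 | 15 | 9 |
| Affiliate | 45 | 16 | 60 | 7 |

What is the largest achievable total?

1175

Treat each block as its own option and order by rate: Affiliate/T1 16 > Podcast/T1 13 > Influencer/T1 12 > Influencer/T2 9 > Affiliate/T2 7 > Podcast/T2 2.
Affiliate/T1 (16): +45 ; 35 left.
Podcast T1 at 13: only 35 left, fill 35.
Total = 16×45 + 13×35 = 1175.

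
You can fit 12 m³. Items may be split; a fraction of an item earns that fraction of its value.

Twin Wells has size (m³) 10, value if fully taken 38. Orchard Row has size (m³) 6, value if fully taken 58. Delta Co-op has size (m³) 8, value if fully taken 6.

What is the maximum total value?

Rank by value-to-size ratio: Orchard Row 58/6≈9.67, Twin Wells 38/10≈3.8, Delta Co-op 6/8≈0.75.
Orchard Row: take in full, 6 m³ for value 58 — 6 left.
6 m³ left: a 6/10 share of Twin Wells gives 38×6/10 = 22.8.
Total value = 80.8.

80.8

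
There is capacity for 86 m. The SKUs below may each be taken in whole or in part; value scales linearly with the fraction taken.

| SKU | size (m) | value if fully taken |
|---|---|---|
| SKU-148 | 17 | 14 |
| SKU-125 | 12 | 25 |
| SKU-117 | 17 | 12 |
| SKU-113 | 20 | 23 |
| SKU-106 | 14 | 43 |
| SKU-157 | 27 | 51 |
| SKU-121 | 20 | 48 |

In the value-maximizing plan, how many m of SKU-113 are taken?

Rank by value-to-size ratio: SKU-106 43/14≈3.07, SKU-121 48/20≈2.4, SKU-125 25/12≈2.08, SKU-157 51/27≈1.89, SKU-113 23/20≈1.15, SKU-148 14/17≈0.824, SKU-117 12/17≈0.706.
Take all of SKU-106 (14 m, value 43) — 72 m left.
Take all of SKU-121 (20 m, value 48) — 52 m left.
SKU-125: take in full, 12 m for value 25 — 40 left.
SKU-157: take in full, 27 m for value 51 — 13 left.
13 m left: a 13/20 share of SKU-113 gives 23×13/20 = 14.95.

13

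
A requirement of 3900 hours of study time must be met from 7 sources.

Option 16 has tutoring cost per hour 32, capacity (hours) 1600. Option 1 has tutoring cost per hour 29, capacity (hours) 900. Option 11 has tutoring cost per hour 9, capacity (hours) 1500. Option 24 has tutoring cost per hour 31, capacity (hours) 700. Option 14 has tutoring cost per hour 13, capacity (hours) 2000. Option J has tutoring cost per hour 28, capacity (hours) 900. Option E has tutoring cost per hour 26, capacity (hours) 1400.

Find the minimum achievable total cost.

49900

Fill from the cheapest source first.
Option 11 (9): use full 1500 ; 2400 hours to go.
Option 14 (13): use full 2000 ; 400 hours to go.
Take 400 from Option E at 26 to finish.
Option J, Option 1, Option 24, Option 16: unused.
Cost = 1500×9 + 2000×13 + 400×26 = 49900.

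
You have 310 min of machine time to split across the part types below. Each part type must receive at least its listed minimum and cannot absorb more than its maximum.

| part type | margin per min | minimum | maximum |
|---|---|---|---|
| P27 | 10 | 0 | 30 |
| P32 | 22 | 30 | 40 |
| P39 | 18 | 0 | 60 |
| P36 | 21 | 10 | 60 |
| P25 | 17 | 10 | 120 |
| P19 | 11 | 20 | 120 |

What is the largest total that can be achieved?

Meeting every minimum uses 0+30+0+10+10+20 = 70 min, leaving 240.
Rank by margin per min: P32 22 > P36 21 > P39 18 > P25 17 > P19 11 > P27 10.
Give P32 10 more to hit its cap of 40 ; 230 left.
P36 takes 50 more to reach its cap of 60 ; 180 left.
P39: +60 to 60 (cap) ; 120 left.
Give P25 110 more to hit its cap of 120 ; 10 left.
P19 has room for 100 more but only 10 remain, so it gets 30.
Total = 22×40 + 18×60 + 21×60 + 17×120 + 11×30 = 5590.

5590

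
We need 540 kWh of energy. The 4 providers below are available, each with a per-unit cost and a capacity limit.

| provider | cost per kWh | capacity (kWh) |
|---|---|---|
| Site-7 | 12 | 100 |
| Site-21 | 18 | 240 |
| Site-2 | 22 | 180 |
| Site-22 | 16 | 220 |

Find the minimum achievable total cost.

8680

Fill from the cheapest provider first.
Take 100 from Site-7 at 12 ; need 440 more.
Site-22 at 16: take all 220 kWh ; 220 still needed.
Take 220 from Site-21 at 18 to finish.
Site-2: unused.
Cost = 100×12 + 220×16 + 220×18 = 8680.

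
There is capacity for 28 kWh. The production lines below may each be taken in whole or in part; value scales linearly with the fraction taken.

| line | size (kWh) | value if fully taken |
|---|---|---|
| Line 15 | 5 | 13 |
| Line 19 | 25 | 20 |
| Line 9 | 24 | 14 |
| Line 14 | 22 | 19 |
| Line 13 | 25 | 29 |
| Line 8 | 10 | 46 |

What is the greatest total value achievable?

74.08

Sort by value density: Line 8 46/10≈4.6, Line 15 13/5≈2.6, Line 13 29/25≈1.16, Line 14 19/22≈0.864, Line 19 20/25≈0.8, Line 9 14/24≈0.583.
All 10 kWh of Line 8 fit (value 46) — 18 remain.
Take all of Line 15 (5 kWh, value 13) — 13 kWh left.
13 kWh left: a 13/25 share of Line 13 gives 29×13/25 = 15.08.
Total value = 74.08.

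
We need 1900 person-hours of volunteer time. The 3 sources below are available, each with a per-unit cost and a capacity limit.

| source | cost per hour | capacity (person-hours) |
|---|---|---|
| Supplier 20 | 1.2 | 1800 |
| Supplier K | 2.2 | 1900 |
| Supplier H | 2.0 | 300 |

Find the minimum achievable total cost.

Cheapest first:
Take 1800 from Supplier 20 at 1.2 — need 100 more.
Take 100 from Supplier H at 2.0 to finish.
Supplier K: unused.
Cost = 1800×1.2 + 100×2.0 = 2360.

2360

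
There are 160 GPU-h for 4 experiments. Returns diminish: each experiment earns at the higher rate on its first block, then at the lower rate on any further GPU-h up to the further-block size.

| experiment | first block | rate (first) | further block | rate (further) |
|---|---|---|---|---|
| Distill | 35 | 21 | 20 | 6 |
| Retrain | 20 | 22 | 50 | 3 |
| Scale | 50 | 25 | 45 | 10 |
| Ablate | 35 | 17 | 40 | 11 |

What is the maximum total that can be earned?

Treat each block as its own option and order by rate: Scale/first 25 > Retrain/first 22 > Distill/first 21 > Ablate/first 17 > Ablate/second 11 > Scale/second 10 > Distill/second 6 > Retrain/second 3.
Scale/first (25): +50 ; 110 left.
Retrain/first (22): +20 ; 90 left.
Fill Distill first block (35 at 21) ; 55 left.
Fill Ablate first block (35 at 17) ; 20 left.
20 remain; put them into Ablate second at 11.
Total = 25×50 + 22×20 + 21×35 + 17×35 + 11×20 = 3240.

3240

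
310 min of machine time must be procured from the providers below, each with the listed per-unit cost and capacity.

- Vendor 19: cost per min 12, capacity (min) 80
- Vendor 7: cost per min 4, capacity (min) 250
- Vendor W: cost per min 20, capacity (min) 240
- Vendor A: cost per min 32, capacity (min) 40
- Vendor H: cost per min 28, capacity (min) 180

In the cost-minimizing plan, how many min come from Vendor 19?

Use providers in increasing cost order.
Vendor 7 at 4: take all 250 min → 60 still needed.
Vendor 19 at 12: take 60 of its 80 → requirement met.
Vendor W, Vendor H, Vendor A: unused.

60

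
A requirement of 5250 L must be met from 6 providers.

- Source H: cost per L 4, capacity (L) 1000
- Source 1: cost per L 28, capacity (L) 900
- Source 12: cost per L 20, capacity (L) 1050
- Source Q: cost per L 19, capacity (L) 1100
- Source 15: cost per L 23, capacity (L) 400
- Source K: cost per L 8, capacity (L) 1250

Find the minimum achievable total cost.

77700

Use providers in increasing cost order.
Source H (4): use full 1000 ; 4250 L to go.
Source K at 8: take all 1250 L ; 3000 still needed.
Source Q (19): use full 1100 ; 1900 L to go.
Take 1050 from Source 12 at 20 ; need 850 more.
Source 15 (23): use full 400 ; 450 L to go.
Take 450 from Source 1 at 28 to finish.
Cost = 1000×4 + 1250×8 + 1100×19 + 1050×20 + 400×23 + 450×28 = 77700.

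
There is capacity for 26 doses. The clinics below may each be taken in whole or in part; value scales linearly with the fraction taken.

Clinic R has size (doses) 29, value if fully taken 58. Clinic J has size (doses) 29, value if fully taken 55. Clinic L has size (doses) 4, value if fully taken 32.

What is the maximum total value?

Best value per unit of size first: Clinic L 32/4≈8, Clinic R 58/29≈2, Clinic J 55/29≈1.9.
All 4 doses of Clinic L fit (value 32) ; 22 remain.
Only 22 doses remain; take 22/29 of Clinic R for value 58×22/29 = 44.
Total value = 76.

76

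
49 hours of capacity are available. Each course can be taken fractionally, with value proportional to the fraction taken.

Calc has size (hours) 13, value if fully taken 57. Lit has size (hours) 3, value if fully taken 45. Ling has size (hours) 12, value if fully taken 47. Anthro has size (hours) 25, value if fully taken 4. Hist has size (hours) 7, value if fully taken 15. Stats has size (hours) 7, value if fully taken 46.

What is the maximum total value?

Best value per unit of size first: Lit 45/3≈15, Stats 46/7≈6.57, Calc 57/13≈4.38, Ling 47/12≈3.92, Hist 15/7≈2.14, Anthro 4/25≈0.16.
Lit: take in full, 3 hours for value 45 — 46 left.
Take all of Stats (7 hours, value 46) — 39 hours left.
Take all of Calc (13 hours, value 57) — 26 hours left.
All 12 hours of Ling fit (value 47) — 14 remain.
Hist: take in full, 7 hours for value 15 — 7 left.
7 hours left: a 7/25 share of Anthro gives 4×7/25 = 1.12.
Total value = 211.12.

211.12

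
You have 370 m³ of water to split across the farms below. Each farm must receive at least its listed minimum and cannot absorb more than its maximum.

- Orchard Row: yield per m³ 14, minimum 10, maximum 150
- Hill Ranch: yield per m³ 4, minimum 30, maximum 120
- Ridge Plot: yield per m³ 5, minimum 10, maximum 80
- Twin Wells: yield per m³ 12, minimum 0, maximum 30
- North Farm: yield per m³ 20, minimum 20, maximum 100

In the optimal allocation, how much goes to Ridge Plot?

Meeting every minimum uses 10+30+10+0+20 = 70 m³, leaving 300.
Highest yield per m³ first: North Farm 20 > Orchard Row 14 > Twin Wells 12 > Ridge Plot 5 > Hill Ranch 4.
North Farm takes 80 more to reach its cap of 100 → 220 left.
Orchard Row takes 140 more to reach its cap of 150 → 80 left.
Give Twin Wells 30 more to hit its cap of 30 → 50 left.
Only 50 left; Ridge Plot takes them to reach 60.

60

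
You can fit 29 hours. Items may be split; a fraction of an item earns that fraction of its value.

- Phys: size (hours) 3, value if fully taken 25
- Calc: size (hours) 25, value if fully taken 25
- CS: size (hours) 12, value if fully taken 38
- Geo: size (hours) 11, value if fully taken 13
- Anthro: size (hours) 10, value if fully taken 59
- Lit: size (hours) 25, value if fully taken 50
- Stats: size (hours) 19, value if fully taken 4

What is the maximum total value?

Rank by value-to-size ratio: Phys 25/3≈8.33, Anthro 59/10≈5.9, CS 38/12≈3.17, Lit 50/25≈2, Geo 13/11≈1.18, Calc 25/25≈1, Stats 4/19≈0.211.
Phys: take in full, 3 hours for value 25 — 26 left.
Take all of Anthro (10 hours, value 59) — 16 hours left.
CS: take in full, 12 hours for value 38 — 4 left.
Fill the last 4 hours with part of Lit: 4/25 of it earns 8.
Total value = 130.

130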